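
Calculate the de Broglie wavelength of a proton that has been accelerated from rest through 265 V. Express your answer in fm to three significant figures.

λ = 1760 fm

KE = eV = 1.602 × 10⁻¹⁹ × 265.0 = 4.245 × 10⁻¹⁷ J.
p = √(2mKE) = √(2 × 1.673 × 10⁻²⁷ × 4.245 × 10⁻¹⁷) = 3.769 × 10⁻²² kg·m/s.
λ = h/p = 6.626 × 10⁻³⁴ / 3.769 × 10⁻²² = 1.76 × 10⁻¹² m = 1760 fm.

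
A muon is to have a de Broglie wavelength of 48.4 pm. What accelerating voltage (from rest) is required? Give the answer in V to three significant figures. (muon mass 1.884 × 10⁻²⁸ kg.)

V = 3.10 V

p = h/λ = 6.626 × 10⁻³⁴ / 4.840 × 10⁻¹¹ = 1.369 × 10⁻²³ kg·m/s.
KE = p²/(2m) = 4.974 × 10⁻¹⁹ J.
V = KE/e = 4.974 × 10⁻¹⁹ / (1.602 × 10⁻¹⁹) = 3.10 V.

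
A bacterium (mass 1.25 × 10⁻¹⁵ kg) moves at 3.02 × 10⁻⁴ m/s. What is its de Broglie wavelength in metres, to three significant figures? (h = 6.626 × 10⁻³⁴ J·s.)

p = mv = 1.25 × 10⁻¹⁵ × 3.02 × 10⁻⁴ = 3.775 × 10⁻¹⁹ kg·m/s.
λ = h/p = 6.626 × 10⁻³⁴ / 3.775 × 10⁻¹⁹ = 1.76 × 10⁻¹⁵ m.

λ = 1.76 × 10⁻¹⁵ m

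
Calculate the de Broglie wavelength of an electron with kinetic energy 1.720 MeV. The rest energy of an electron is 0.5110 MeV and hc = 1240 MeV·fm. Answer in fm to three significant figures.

Total energy E = KE + m₀c² = 1.720 + 0.5110 = 2.2310 MeV.
(pc)² = E² − (m₀c²)² = (2.2310)² − (0.5110)² = 4.716 MeV², so pc = 2.172 MeV.
λ = hc/(pc) = 1240 MeV·fm / 2.172 MeV = 571 fm.

λ = 571 fm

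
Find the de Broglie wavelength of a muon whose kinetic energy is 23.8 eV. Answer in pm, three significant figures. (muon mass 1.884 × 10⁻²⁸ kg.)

KE = 23.8 eV = 3.813 × 10⁻¹⁸ J.
p = √(2mKE) = √(2 × 1.884 × 10⁻²⁸ × 3.813 × 10⁻¹⁸) = 3.790 × 10⁻²³ kg·m/s.
λ = h/p = 6.626 × 10⁻³⁴ / 3.790 × 10⁻²³ = 1.75 × 10⁻¹¹ m = 17.5 pm.

λ = 17.5 pm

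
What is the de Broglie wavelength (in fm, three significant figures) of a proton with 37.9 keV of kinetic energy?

KE = 37.9 keV = 6.072 × 10⁻¹⁵ J.
p = √(2mKE) = √(2 × 1.673 × 10⁻²⁷ × 6.072 × 10⁻¹⁵) = 4.507 × 10⁻²¹ kg·m/s.
λ = h/p = 6.626 × 10⁻³⁴ / 4.507 × 10⁻²¹ = 1.47 × 10⁻¹³ m = 147 fm.

λ = 147 fm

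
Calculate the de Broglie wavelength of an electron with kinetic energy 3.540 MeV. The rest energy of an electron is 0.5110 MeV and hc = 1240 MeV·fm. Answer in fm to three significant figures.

Total energy E = KE + m₀c² = 3.540 + 0.5110 = 4.0510 MeV.
(pc)² = E² − (m₀c²)² = (4.0510)² − (0.5110)² = 16.15 MeV², so pc = 4.019 MeV.
λ = hc/(pc) = 1240 MeV·fm / 4.019 MeV = 309 fm.

λ = 309 fm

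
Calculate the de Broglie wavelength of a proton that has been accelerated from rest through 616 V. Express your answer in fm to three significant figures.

λ = 1150 fm

KE = eV = 1.602 × 10⁻¹⁹ × 616.0 = 9.868 × 10⁻¹⁷ J.
p = √(2mKE) = √(2 × 1.673 × 10⁻²⁷ × 9.868 × 10⁻¹⁷) = 5.746 × 10⁻²² kg·m/s.
λ = h/p = 6.626 × 10⁻³⁴ / 5.746 × 10⁻²² = 1.15 × 10⁻¹² m = 1150 fm.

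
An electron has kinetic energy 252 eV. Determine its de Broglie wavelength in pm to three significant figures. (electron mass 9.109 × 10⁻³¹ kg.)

λ = 77.3 pm

KE = 252 eV = 4.037 × 10⁻¹⁷ J.
p = √(2mKE) = √(2 × 9.109 × 10⁻³¹ × 4.037 × 10⁻¹⁷) = 8.576 × 10⁻²⁴ kg·m/s.
λ = h/p = 6.626 × 10⁻³⁴ / 8.576 × 10⁻²⁴ = 7.73 × 10⁻¹¹ m = 77.3 pm.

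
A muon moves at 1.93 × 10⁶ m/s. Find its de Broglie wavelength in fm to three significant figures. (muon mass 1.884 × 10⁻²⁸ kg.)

λ = 1820 fm

p = mv = 1.884 × 10⁻²⁸ × 1.93 × 10⁶ = 3.636 × 10⁻²² kg·m/s.
λ = h/p = 6.626 × 10⁻³⁴ / 3.636 × 10⁻²² = 1.82 × 10⁻¹² m = 1820 fm.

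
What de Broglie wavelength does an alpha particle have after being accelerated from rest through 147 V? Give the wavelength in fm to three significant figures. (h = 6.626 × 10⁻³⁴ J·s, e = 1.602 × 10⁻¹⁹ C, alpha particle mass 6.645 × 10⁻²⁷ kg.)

λ = 837 fm

KE = 2eV = 2 × 1.602 × 10⁻¹⁹ × 147.0 = 4.710 × 10⁻¹⁷ J.
p = √(2mKE) = √(2 × 6.645 × 10⁻²⁷ × 4.710 × 10⁻¹⁷) = 7.912 × 10⁻²² kg·m/s.
λ = h/p = 6.626 × 10⁻³⁴ / 7.912 × 10⁻²² = 8.37 × 10⁻¹³ m = 837 fm.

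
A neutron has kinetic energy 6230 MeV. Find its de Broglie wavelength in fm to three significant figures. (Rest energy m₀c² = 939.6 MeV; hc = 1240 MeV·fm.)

λ = 0.174 fm

Total energy E = KE + m₀c² = 6230 + 939.6 = 7169.6 MeV.
(pc)² = E² − (m₀c²)² = (7169.6)² − (939.6)² = 5.052 × 10⁷ MeV², so pc = 7108 MeV.
λ = hc/(pc) = 1240 MeV·fm / 7108 MeV = 0.174 fm.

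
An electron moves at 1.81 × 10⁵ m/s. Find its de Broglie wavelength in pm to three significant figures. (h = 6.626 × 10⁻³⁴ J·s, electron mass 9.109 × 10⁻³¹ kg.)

λ = 4020 pm

p = mv = 9.109 × 10⁻³¹ × 1.81 × 10⁵ = 1.649 × 10⁻²⁵ kg·m/s.
λ = h/p = 6.626 × 10⁻³⁴ / 1.649 × 10⁻²⁵ = 4.02 × 10⁻⁹ m = 4020 pm.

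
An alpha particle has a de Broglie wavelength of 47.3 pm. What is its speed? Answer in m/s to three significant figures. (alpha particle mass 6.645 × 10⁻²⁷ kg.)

p = h/λ = 6.626 × 10⁻³⁴ / 4.730 × 10⁻¹¹ = 1.401 × 10⁻²³ kg·m/s.
v = p/m = 1.401 × 10⁻²³ / 6.645 × 10⁻²⁷ = 2.11 × 10³ m/s = 2110 m/s.

v = 2110 m/s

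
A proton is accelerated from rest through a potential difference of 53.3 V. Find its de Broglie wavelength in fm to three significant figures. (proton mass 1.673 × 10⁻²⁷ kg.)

KE = eV = 1.602 × 10⁻¹⁹ × 53.30 = 8.539 × 10⁻¹⁸ J.
p = √(2mKE) = √(2 × 1.673 × 10⁻²⁷ × 8.539 × 10⁻¹⁸) = 1.690 × 10⁻²² kg·m/s.
λ = h/p = 6.626 × 10⁻³⁴ / 1.690 × 10⁻²² = 3.92 × 10⁻¹² m = 3920 fm.

λ = 3920 fm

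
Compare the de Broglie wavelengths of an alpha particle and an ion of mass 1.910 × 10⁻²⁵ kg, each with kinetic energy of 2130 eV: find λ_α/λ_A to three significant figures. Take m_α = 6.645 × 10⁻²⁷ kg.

λ_α/λ_A = 5.36

At fixed KE, p = √(2mKE) so λ = h/p ∝ 1/√m.
λ_α/λ_A = √(m_A/m_α) = √(1.910 × 10⁻²⁵/6.645 × 10⁻²⁷) = √(28.74) = 5.36.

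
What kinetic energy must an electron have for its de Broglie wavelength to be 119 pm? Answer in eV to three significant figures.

p = h/λ = 6.626 × 10⁻³⁴ / 1.190 × 10⁻¹⁰ = 5.568 × 10⁻²⁴ kg·m/s.
KE = p²/(2m) = (5.568 × 10⁻²⁴)² / (2 × 9.109 × 10⁻³¹) = 1.702 × 10⁻¹⁷ J = 106 eV.

KE = 106 eV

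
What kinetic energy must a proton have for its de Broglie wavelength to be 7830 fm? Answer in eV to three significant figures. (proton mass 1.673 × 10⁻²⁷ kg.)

KE = 13.4 eV

p = h/λ = 6.626 × 10⁻³⁴ / 7.830 × 10⁻¹² = 8.462 × 10⁻²³ kg·m/s.
KE = p²/(2m) = (8.462 × 10⁻²³)² / (2 × 1.673 × 10⁻²⁷) = 2.140 × 10⁻¹⁸ J = 13.4 eV.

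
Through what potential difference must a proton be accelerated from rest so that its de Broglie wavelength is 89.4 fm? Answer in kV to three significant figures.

V = 102 kV

p = h/λ = 6.626 × 10⁻³⁴ / 8.940 × 10⁻¹⁴ = 7.412 × 10⁻²¹ kg·m/s.
KE = p²/(2m) = 1.642 × 10⁻¹⁴ J.
V = KE/e = 1.642 × 10⁻¹⁴ / (1.602 × 10⁻¹⁹) = 102 kV.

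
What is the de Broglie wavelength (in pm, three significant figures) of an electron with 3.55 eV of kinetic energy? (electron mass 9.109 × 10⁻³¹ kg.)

λ = 651 pm

KE = 3.55 eV = 5.687 × 10⁻¹⁹ J.
p = √(2mKE) = √(2 × 9.109 × 10⁻³¹ × 5.687 × 10⁻¹⁹) = 1.018 × 10⁻²⁴ kg·m/s.
λ = h/p = 6.626 × 10⁻³⁴ / 1.018 × 10⁻²⁴ = 6.51 × 10⁻¹⁰ m = 651 pm.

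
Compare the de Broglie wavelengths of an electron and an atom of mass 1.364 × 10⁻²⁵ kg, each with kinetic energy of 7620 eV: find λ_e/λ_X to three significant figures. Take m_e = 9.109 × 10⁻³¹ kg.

At fixed KE, p = √(2mKE) so λ = h/p ∝ 1/√m.
λ_e/λ_X = √(m_X/m_e) = √(1.364 × 10⁻²⁵/9.109 × 10⁻³¹) = √(1.497 × 10⁵) = 387.

λ_e/λ_X = 387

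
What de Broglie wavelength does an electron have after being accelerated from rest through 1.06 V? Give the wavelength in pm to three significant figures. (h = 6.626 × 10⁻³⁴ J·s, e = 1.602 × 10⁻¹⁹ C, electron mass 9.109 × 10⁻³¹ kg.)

KE = eV = 1.602 × 10⁻¹⁹ × 1.060 = 1.698 × 10⁻¹⁹ J.
p = √(2mKE) = √(2 × 9.109 × 10⁻³¹ × 1.698 × 10⁻¹⁹) = 5.562 × 10⁻²⁵ kg·m/s.
λ = h/p = 6.626 × 10⁻³⁴ / 5.562 × 10⁻²⁵ = 1.19 × 10⁻⁹ m = 1190 pm.

λ = 1190 pm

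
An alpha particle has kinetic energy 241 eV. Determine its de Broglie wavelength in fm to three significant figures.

λ = 925 fm

KE = 241 eV = 3.861 × 10⁻¹⁷ J.
p = √(2mKE) = √(2 × 6.645 × 10⁻²⁷ × 3.861 × 10⁻¹⁷) = 7.163 × 10⁻²² kg·m/s.
λ = h/p = 6.626 × 10⁻³⁴ / 7.163 × 10⁻²² = 9.25 × 10⁻¹³ m = 925 fm.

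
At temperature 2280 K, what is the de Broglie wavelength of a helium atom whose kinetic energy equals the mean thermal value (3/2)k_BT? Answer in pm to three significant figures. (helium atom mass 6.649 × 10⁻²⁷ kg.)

KE = (3/2)k_BT = 1.5 × 1.381 × 10⁻²³ × 2280 = 4.723 × 10⁻²⁰ J.
p = √(2mKE) = √(2 × 6.649 × 10⁻²⁷ × 4.723 × 10⁻²⁰) = 2.506 × 10⁻²³ kg·m/s.
λ = h/p = 2.64 × 10⁻¹¹ m = 26.4 pm.

λ = 26.4 pm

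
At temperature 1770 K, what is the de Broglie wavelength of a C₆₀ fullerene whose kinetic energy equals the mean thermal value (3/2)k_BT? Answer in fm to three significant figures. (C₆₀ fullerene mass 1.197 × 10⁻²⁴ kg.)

λ = 2240 fm

KE = (3/2)k_BT = 1.5 × 1.381 × 10⁻²³ × 1770 = 3.667 × 10⁻²⁰ J.
p = √(2mKE) = √(2 × 1.197 × 10⁻²⁴ × 3.667 × 10⁻²⁰) = 2.963 × 10⁻²² kg·m/s.
λ = h/p = 2.24 × 10⁻¹² m = 2240 fm.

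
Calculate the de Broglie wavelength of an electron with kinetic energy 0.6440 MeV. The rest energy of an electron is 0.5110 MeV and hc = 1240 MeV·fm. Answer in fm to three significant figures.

λ = 1200 fm

Total energy E = KE + m₀c² = 0.6440 + 0.5110 = 1.1550 MeV.
(pc)² = E² − (m₀c²)² = (1.1550)² − (0.5110)² = 1.073 MeV², so pc = 1.036 MeV.
λ = hc/(pc) = 1240 MeV·fm / 1.036 MeV = 1200 fm.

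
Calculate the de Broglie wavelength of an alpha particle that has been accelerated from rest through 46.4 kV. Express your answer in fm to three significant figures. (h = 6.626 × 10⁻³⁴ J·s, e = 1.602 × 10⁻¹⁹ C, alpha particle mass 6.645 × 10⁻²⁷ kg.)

KE = 2eV = 2 × 1.602 × 10⁻¹⁹ × 4.640 × 10⁴ = 1.487 × 10⁻¹⁴ J.
p = √(2mKE) = √(2 × 6.645 × 10⁻²⁷ × 1.487 × 10⁻¹⁴) = 1.406 × 10⁻²⁰ kg·m/s.
λ = h/p = 6.626 × 10⁻³⁴ / 1.406 × 10⁻²⁰ = 4.71 × 10⁻¹⁴ m = 47.1 fm.

λ = 47.1 fm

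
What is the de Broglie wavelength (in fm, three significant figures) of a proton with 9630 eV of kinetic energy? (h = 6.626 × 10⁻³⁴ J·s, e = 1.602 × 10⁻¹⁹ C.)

λ = 292 fm

KE = 9630 eV = 1.543 × 10⁻¹⁵ J.
p = √(2mKE) = √(2 × 1.673 × 10⁻²⁷ × 1.543 × 10⁻¹⁵) = 2.272 × 10⁻²¹ kg·m/s.
λ = h/p = 6.626 × 10⁻³⁴ / 2.272 × 10⁻²¹ = 2.92 × 10⁻¹³ m = 292 fm.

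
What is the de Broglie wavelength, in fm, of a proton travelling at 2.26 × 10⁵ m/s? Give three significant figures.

λ = 1750 fm

p = mv = 1.673 × 10⁻²⁷ × 2.26 × 10⁵ = 3.781 × 10⁻²² kg·m/s.
λ = h/p = 6.626 × 10⁻³⁴ / 3.781 × 10⁻²² = 1.75 × 10⁻¹² m = 1750 fm.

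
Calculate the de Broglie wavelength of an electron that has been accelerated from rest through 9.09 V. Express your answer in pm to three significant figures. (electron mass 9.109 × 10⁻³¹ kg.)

λ = 407 pm

KE = eV = 1.602 × 10⁻¹⁹ × 9.090 = 1.456 × 10⁻¹⁸ J.
p = √(2mKE) = √(2 × 9.109 × 10⁻³¹ × 1.456 × 10⁻¹⁸) = 1.629 × 10⁻²⁴ kg·m/s.
λ = h/p = 6.626 × 10⁻³⁴ / 1.629 × 10⁻²⁴ = 4.07 × 10⁻¹⁰ m = 407 pm.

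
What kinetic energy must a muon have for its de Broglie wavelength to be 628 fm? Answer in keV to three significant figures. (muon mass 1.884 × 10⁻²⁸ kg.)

KE = 18.4 keV

p = h/λ = 6.626 × 10⁻³⁴ / 6.280 × 10⁻¹³ = 1.055 × 10⁻²¹ kg·m/s.
KE = p²/(2m) = (1.055 × 10⁻²¹)² / (2 × 1.884 × 10⁻²⁸) = 2.954 × 10⁻¹⁵ J = 18.4 keV.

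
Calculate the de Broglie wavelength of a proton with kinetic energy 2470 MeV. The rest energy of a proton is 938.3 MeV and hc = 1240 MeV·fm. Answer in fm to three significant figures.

Total energy E = KE + m₀c² = 2470 + 938.3 = 3408.3 MeV.
(pc)² = E² − (m₀c²)² = (3408.3)² − (938.3)² = 1.074 × 10⁷ MeV², so pc = 3277 MeV.
λ = hc/(pc) = 1240 MeV·fm / 3277 MeV = 0.378 fm.

λ = 0.378 fm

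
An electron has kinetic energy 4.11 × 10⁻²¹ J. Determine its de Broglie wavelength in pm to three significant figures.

λ = 7660 pm

p = √(2mKE) = √(2 × 9.109 × 10⁻³¹ × 4.110 × 10⁻²¹) = 8.653 × 10⁻²⁶ kg·m/s.
λ = h/p = 6.626 × 10⁻³⁴ / 8.653 × 10⁻²⁶ = 7.66 × 10⁻⁹ m = 7660 pm.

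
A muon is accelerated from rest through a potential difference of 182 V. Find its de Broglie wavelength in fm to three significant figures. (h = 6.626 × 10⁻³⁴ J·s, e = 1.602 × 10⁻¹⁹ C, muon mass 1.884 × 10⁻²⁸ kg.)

λ = 6320 fm

KE = eV = 1.602 × 10⁻¹⁹ × 182.0 = 2.916 × 10⁻¹⁷ J.
p = √(2mKE) = √(2 × 1.884 × 10⁻²⁸ × 2.916 × 10⁻¹⁷) = 1.048 × 10⁻²² kg·m/s.
λ = h/p = 6.626 × 10⁻³⁴ / 1.048 × 10⁻²² = 6.32 × 10⁻¹² m = 6320 fm.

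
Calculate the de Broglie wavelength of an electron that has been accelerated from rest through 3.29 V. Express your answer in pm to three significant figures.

KE = eV = 1.602 × 10⁻¹⁹ × 3.290 = 5.271 × 10⁻¹⁹ J.
p = √(2mKE) = √(2 × 9.109 × 10⁻³¹ × 5.271 × 10⁻¹⁹) = 9.799 × 10⁻²⁵ kg·m/s.
λ = h/p = 6.626 × 10⁻³⁴ / 9.799 × 10⁻²⁵ = 6.76 × 10⁻¹⁰ m = 676 pm.

λ = 676 pm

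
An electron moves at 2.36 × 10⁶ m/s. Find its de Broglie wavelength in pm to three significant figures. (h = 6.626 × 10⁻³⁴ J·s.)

p = mv = 9.109 × 10⁻³¹ × 2.36 × 10⁶ = 2.150 × 10⁻²⁴ kg·m/s.
λ = h/p = 6.626 × 10⁻³⁴ / 2.150 × 10⁻²⁴ = 3.08 × 10⁻¹⁰ m = 308 pm.

λ = 308 pm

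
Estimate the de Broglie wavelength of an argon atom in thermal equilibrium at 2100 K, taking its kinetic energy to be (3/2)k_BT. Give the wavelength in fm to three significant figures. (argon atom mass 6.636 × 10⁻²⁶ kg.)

λ = 8720 fm

KE = (3/2)k_BT = 1.5 × 1.381 × 10⁻²³ × 2100 = 4.350 × 10⁻²⁰ J.
p = √(2mKE) = √(2 × 6.636 × 10⁻²⁶ × 4.350 × 10⁻²⁰) = 7.598 × 10⁻²³ kg·m/s.
λ = h/p = 8.72 × 10⁻¹² m = 8720 fm.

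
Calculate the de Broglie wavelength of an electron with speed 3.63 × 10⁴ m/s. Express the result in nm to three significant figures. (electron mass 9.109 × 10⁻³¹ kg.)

p = mv = 9.109 × 10⁻³¹ × 3.63 × 10⁴ = 3.307 × 10⁻²⁶ kg·m/s.
λ = h/p = 6.626 × 10⁻³⁴ / 3.307 × 10⁻²⁶ = 2.00 × 10⁻⁸ m = 20.0 nm.

λ = 20.0 nm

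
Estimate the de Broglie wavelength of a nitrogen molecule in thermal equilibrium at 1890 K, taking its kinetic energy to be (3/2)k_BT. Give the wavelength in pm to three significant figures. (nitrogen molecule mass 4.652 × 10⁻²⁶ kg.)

λ = 11.0 pm

KE = (3/2)k_BT = 1.5 × 1.381 × 10⁻²³ × 1890 = 3.915 × 10⁻²⁰ J.
p = √(2mKE) = √(2 × 4.652 × 10⁻²⁶ × 3.915 × 10⁻²⁰) = 6.035 × 10⁻²³ kg·m/s.
λ = h/p = 1.10 × 10⁻¹¹ m = 11.0 pm.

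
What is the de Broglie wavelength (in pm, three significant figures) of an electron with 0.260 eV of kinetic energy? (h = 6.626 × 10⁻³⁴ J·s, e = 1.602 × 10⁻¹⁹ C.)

KE = 0.260 eV = 4.165 × 10⁻²⁰ J.
p = √(2mKE) = √(2 × 9.109 × 10⁻³¹ × 4.165 × 10⁻²⁰) = 2.755 × 10⁻²⁵ kg·m/s.
λ = h/p = 6.626 × 10⁻³⁴ / 2.755 × 10⁻²⁵ = 2.41 × 10⁻⁹ m = 2410 pm.

λ = 2410 pm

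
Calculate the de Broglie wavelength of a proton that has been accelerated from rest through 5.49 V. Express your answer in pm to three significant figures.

λ = 12.2 pm

KE = eV = 1.602 × 10⁻¹⁹ × 5.490 = 8.795 × 10⁻¹⁹ J.
p = √(2mKE) = √(2 × 1.673 × 10⁻²⁷ × 8.795 × 10⁻¹⁹) = 5.425 × 10⁻²³ kg·m/s.
λ = h/p = 6.626 × 10⁻³⁴ / 5.425 × 10⁻²³ = 1.22 × 10⁻¹¹ m = 12.2 pm.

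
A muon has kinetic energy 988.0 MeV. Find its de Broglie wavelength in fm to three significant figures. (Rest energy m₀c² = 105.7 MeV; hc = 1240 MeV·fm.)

Total energy E = KE + m₀c² = 988.0 + 105.7 = 1093.7 MeV.
(pc)² = E² − (m₀c²)² = (1093.7)² − (105.7)² = 1.185 × 10⁶ MeV², so pc = 1089 MeV.
λ = hc/(pc) = 1240 MeV·fm / 1089 MeV = 1.14 fm.

λ = 1.14 fm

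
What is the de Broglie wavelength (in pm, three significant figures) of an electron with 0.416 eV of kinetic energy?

KE = 0.416 eV = 6.664 × 10⁻²⁰ J.
p = √(2mKE) = √(2 × 9.109 × 10⁻³¹ × 6.664 × 10⁻²⁰) = 3.484 × 10⁻²⁵ kg·m/s.
λ = h/p = 6.626 × 10⁻³⁴ / 3.484 × 10⁻²⁵ = 1.90 × 10⁻⁹ m = 1900 pm.

λ = 1900 pm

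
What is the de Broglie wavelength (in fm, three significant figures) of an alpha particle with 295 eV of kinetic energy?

λ = 836 fm

KE = 295 eV = 4.726 × 10⁻¹⁷ J.
p = √(2mKE) = √(2 × 6.645 × 10⁻²⁷ × 4.726 × 10⁻¹⁷) = 7.925 × 10⁻²² kg·m/s.
λ = h/p = 6.626 × 10⁻³⁴ / 7.925 × 10⁻²² = 8.36 × 10⁻¹³ m = 836 fm.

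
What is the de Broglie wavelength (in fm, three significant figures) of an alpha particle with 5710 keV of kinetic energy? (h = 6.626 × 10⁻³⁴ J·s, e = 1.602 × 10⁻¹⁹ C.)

KE = 5710 keV = 9.147 × 10⁻¹³ J.
p = √(2mKE) = √(2 × 6.645 × 10⁻²⁷ × 9.147 × 10⁻¹³) = 1.103 × 10⁻¹⁹ kg·m/s.
λ = h/p = 6.626 × 10⁻³⁴ / 1.103 × 10⁻¹⁹ = 6.01 × 10⁻¹⁵ m = 6.01 fm.

λ = 6.01 fm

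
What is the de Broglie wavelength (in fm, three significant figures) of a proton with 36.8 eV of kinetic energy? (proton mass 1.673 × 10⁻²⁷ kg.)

λ = 4720 fm

KE = 36.8 eV = 5.895 × 10⁻¹⁸ J.
p = √(2mKE) = √(2 × 1.673 × 10⁻²⁷ × 5.895 × 10⁻¹⁸) = 1.404 × 10⁻²² kg·m/s.
λ = h/p = 6.626 × 10⁻³⁴ / 1.404 × 10⁻²² = 4.72 × 10⁻¹² m = 4720 fm.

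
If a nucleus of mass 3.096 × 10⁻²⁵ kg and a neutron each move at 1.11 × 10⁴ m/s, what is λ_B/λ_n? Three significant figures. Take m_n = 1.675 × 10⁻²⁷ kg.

At fixed v, p = mv so λ = h/(mv) ∝ 1/m.
λ_B/λ_n = m_n/m_B = 1.675 × 10⁻²⁷/3.096 × 10⁻²⁵ = 5.41 × 10⁻³.

λ_B/λ_n = 5.41 × 10⁻³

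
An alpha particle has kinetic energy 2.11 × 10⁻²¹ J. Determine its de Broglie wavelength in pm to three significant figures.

p = √(2mKE) = √(2 × 6.645 × 10⁻²⁷ × 2.110 × 10⁻²¹) = 5.295 × 10⁻²⁴ kg·m/s.
λ = h/p = 6.626 × 10⁻³⁴ / 5.295 × 10⁻²⁴ = 1.25 × 10⁻¹⁰ m = 125 pm.

λ = 125 pm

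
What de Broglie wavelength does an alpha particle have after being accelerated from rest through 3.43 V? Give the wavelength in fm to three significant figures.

λ = 5480 fm

KE = 2eV = 2 × 1.602 × 10⁻¹⁹ × 3.430 = 1.099 × 10⁻¹⁸ J.
p = √(2mKE) = √(2 × 6.645 × 10⁻²⁷ × 1.099 × 10⁻¹⁸) = 1.209 × 10⁻²² kg·m/s.
λ = h/p = 6.626 × 10⁻³⁴ / 1.209 × 10⁻²² = 5.48 × 10⁻¹² m = 5480 fm.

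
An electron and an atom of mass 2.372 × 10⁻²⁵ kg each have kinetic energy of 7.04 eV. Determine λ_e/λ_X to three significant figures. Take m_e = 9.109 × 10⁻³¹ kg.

At fixed KE, p = √(2mKE) so λ = h/p ∝ 1/√m.
λ_e/λ_X = √(m_X/m_e) = √(2.372 × 10⁻²⁵/9.109 × 10⁻³¹) = √(2.604 × 10⁵) = 510.

λ_e/λ_X = 510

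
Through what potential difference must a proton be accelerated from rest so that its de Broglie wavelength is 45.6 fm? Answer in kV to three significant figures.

p = h/λ = 6.626 × 10⁻³⁴ / 4.560 × 10⁻¹⁴ = 1.453 × 10⁻²⁰ kg·m/s.
KE = p²/(2m) = 6.310 × 10⁻¹⁴ J.
V = KE/e = 6.310 × 10⁻¹⁴ / (1.602 × 10⁻¹⁹) = 394 kV.

V = 394 kV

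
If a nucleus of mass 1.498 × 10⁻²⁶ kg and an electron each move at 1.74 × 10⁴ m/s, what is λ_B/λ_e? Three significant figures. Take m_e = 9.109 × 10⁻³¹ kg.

λ_B/λ_e = 6.08 × 10⁻⁵

At fixed v, p = mv so λ = h/(mv) ∝ 1/m.
λ_B/λ_e = m_e/m_B = 9.109 × 10⁻³¹/1.498 × 10⁻²⁶ = 6.08 × 10⁻⁵.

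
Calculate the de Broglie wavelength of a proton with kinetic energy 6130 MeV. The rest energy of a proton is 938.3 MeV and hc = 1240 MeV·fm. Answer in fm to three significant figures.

λ = 0.177 fm

Total energy E = KE + m₀c² = 6130 + 938.3 = 7068.3 MeV.
(pc)² = E² − (m₀c²)² = (7068.3)² − (938.3)² = 4.908 × 10⁷ MeV², so pc = 7006 MeV.
λ = hc/(pc) = 1240 MeV·fm / 7006 MeV = 0.177 fm.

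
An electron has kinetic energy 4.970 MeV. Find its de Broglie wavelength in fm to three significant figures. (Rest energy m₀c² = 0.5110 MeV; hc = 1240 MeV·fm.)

Total energy E = KE + m₀c² = 4.970 + 0.5110 = 5.4810 MeV.
(pc)² = E² − (m₀c²)² = (5.4810)² − (0.5110)² = 29.78 MeV², so pc = 5.457 MeV.
λ = hc/(pc) = 1240 MeV·fm / 5.457 MeV = 227 fm.

λ = 227 fm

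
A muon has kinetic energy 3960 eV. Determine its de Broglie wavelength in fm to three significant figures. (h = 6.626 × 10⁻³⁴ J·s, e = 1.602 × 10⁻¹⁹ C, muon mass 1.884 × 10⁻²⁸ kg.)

KE = 3960 eV = 6.344 × 10⁻¹⁶ J.
p = √(2mKE) = √(2 × 1.884 × 10⁻²⁸ × 6.344 × 10⁻¹⁶) = 4.889 × 10⁻²² kg·m/s.
λ = h/p = 6.626 × 10⁻³⁴ / 4.889 × 10⁻²² = 1.36 × 10⁻¹² m = 1360 fm.

λ = 1360 fm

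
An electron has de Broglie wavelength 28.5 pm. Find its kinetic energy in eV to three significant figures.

KE = 1850 eV

p = h/λ = 6.626 × 10⁻³⁴ / 2.850 × 10⁻¹¹ = 2.325 × 10⁻²³ kg·m/s.
KE = p²/(2m) = (2.325 × 10⁻²³)² / (2 × 9.109 × 10⁻³¹) = 2.967 × 10⁻¹⁶ J = 1850 eV.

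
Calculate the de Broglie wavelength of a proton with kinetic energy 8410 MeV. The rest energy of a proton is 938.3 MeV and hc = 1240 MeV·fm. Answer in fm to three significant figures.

Total energy E = KE + m₀c² = 8410 + 938.3 = 9348.3 MeV.
(pc)² = E² − (m₀c²)² = (9348.3)² − (938.3)² = 8.651 × 10⁷ MeV², so pc = 9301 MeV.
λ = hc/(pc) = 1240 MeV·fm / 9301 MeV = 0.133 fm.

λ = 0.133 fm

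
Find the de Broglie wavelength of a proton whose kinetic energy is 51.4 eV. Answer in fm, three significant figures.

λ = 3990 fm

KE = 51.4 eV = 8.234 × 10⁻¹⁸ J.
p = √(2mKE) = √(2 × 1.673 × 10⁻²⁷ × 8.234 × 10⁻¹⁸) = 1.660 × 10⁻²² kg·m/s.
λ = h/p = 6.626 × 10⁻³⁴ / 1.660 × 10⁻²² = 3.99 × 10⁻¹² m = 3990 fm.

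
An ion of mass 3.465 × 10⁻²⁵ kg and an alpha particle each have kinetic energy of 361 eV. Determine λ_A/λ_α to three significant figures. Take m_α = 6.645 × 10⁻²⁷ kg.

λ_A/λ_α = 0.138

At fixed KE, p = √(2mKE) so λ = h/p ∝ 1/√m.
λ_A/λ_α = √(m_α/m_A) = √(6.645 × 10⁻²⁷/3.465 × 10⁻²⁵) = √(0.01918) = 0.138.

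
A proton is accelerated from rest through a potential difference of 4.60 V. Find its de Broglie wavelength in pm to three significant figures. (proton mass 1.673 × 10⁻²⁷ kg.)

λ = 13.3 pm

KE = eV = 1.602 × 10⁻¹⁹ × 4.600 = 7.369 × 10⁻¹⁹ J.
p = √(2mKE) = √(2 × 1.673 × 10⁻²⁷ × 7.369 × 10⁻¹⁹) = 4.966 × 10⁻²³ kg·m/s.
λ = h/p = 6.626 × 10⁻³⁴ / 4.966 × 10⁻²³ = 1.33 × 10⁻¹¹ m = 13.3 pm.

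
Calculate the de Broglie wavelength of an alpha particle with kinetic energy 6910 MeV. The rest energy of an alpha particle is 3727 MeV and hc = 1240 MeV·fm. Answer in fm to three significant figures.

λ = 0.124 fm

Total energy E = KE + m₀c² = 6910 + 3727 = 10637 MeV.
(pc)² = E² − (m₀c²)² = (10637)² − (3727)² = 9.926 × 10⁷ MeV², so pc = 9963 MeV.
λ = hc/(pc) = 1240 MeV·fm / 9963 MeV = 0.124 fm.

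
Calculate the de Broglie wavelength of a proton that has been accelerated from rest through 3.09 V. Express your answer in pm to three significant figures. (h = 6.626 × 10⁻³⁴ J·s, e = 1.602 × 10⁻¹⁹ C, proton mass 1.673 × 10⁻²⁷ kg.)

λ = 16.3 pm

KE = eV = 1.602 × 10⁻¹⁹ × 3.090 = 4.950 × 10⁻¹⁹ J.
p = √(2mKE) = √(2 × 1.673 × 10⁻²⁷ × 4.950 × 10⁻¹⁹) = 4.070 × 10⁻²³ kg·m/s.
λ = h/p = 6.626 × 10⁻³⁴ / 4.070 × 10⁻²³ = 1.63 × 10⁻¹¹ m = 16.3 pm.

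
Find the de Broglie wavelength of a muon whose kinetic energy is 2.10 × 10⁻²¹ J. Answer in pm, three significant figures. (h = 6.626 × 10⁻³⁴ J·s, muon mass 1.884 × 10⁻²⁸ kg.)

λ = 745 pm

p = √(2mKE) = √(2 × 1.884 × 10⁻²⁸ × 2.100 × 10⁻²¹) = 8.895 × 10⁻²⁵ kg·m/s.
λ = h/p = 6.626 × 10⁻³⁴ / 8.895 × 10⁻²⁵ = 7.45 × 10⁻¹⁰ m = 745 pm.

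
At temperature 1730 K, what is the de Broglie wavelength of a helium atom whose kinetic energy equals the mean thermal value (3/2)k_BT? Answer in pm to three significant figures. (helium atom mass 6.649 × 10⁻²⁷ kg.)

KE = (3/2)k_BT = 1.5 × 1.381 × 10⁻²³ × 1730 = 3.584 × 10⁻²⁰ J.
p = √(2mKE) = √(2 × 6.649 × 10⁻²⁷ × 3.584 × 10⁻²⁰) = 2.183 × 10⁻²³ kg·m/s.
λ = h/p = 3.04 × 10⁻¹¹ m = 30.4 pm.

λ = 30.4 pm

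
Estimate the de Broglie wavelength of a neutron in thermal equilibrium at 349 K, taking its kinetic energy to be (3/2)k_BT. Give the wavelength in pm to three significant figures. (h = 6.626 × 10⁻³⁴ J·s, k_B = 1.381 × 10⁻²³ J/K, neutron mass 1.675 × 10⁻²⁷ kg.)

λ = 135 pm

KE = (3/2)k_BT = 1.5 × 1.381 × 10⁻²³ × 349 = 7.230 × 10⁻²¹ J.
p = √(2mKE) = √(2 × 1.675 × 10⁻²⁷ × 7.230 × 10⁻²¹) = 4.921 × 10⁻²⁴ kg·m/s.
λ = h/p = 1.35 × 10⁻¹⁰ m = 135 pm.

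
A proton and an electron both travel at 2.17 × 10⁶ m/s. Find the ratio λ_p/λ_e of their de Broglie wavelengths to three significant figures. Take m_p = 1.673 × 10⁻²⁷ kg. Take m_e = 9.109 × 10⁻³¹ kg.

At fixed v, p = mv so λ = h/(mv) ∝ 1/m.
λ_p/λ_e = m_e/m_p = 9.109 × 10⁻³¹/1.673 × 10⁻²⁷ = 5.44 × 10⁻⁴.

λ_p/λ_e = 5.44 × 10⁻⁴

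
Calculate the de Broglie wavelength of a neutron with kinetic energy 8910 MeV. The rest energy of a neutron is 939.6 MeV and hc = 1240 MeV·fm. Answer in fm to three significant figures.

Total energy E = KE + m₀c² = 8910 + 939.6 = 9849.6 MeV.
(pc)² = E² − (m₀c²)² = (9849.6)² − (939.6)² = 9.613 × 10⁷ MeV², so pc = 9805 MeV.
λ = hc/(pc) = 1240 MeV·fm / 9805 MeV = 0.126 fm.

λ = 0.126 fm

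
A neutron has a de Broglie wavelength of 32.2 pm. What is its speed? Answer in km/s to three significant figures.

p = h/λ = 6.626 × 10⁻³⁴ / 3.220 × 10⁻¹¹ = 2.058 × 10⁻²³ kg·m/s.
v = p/m = 2.058 × 10⁻²³ / 1.675 × 10⁻²⁷ = 1.23 × 10⁴ m/s = 12.3 km/s.

v = 12.3 km/s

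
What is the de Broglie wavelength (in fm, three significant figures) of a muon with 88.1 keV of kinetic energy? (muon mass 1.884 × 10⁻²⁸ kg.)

λ = 287 fm

KE = 88.1 keV = 1.411 × 10⁻¹⁴ J.
p = √(2mKE) = √(2 × 1.884 × 10⁻²⁸ × 1.411 × 10⁻¹⁴) = 2.306 × 10⁻²¹ kg·m/s.
λ = h/p = 6.626 × 10⁻³⁴ / 2.306 × 10⁻²¹ = 2.87 × 10⁻¹³ m = 287 fm.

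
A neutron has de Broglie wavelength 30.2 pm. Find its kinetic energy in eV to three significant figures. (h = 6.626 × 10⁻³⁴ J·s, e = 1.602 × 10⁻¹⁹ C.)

p = h/λ = 6.626 × 10⁻³⁴ / 3.020 × 10⁻¹¹ = 2.194 × 10⁻²³ kg·m/s.
KE = p²/(2m) = (2.194 × 10⁻²³)² / (2 × 1.675 × 10⁻²⁷) = 1.437 × 10⁻¹⁹ J = 0.897 eV.

KE = 0.897 eV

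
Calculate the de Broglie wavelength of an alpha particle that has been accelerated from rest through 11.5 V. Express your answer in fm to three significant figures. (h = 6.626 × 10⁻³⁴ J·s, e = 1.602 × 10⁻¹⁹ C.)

λ = 2990 fm

KE = 2eV = 2 × 1.602 × 10⁻¹⁹ × 11.50 = 3.685 × 10⁻¹⁸ J.
p = √(2mKE) = √(2 × 6.645 × 10⁻²⁷ × 3.685 × 10⁻¹⁸) = 2.213 × 10⁻²² kg·m/s.
λ = h/p = 6.626 × 10⁻³⁴ / 2.213 × 10⁻²² = 2.99 × 10⁻¹² m = 2990 fm.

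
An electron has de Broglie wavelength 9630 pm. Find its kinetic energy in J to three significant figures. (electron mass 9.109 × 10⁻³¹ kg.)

p = h/λ = 6.626 × 10⁻³⁴ / 9.630 × 10⁻⁹ = 6.881 × 10⁻²⁶ kg·m/s.
KE = p²/(2m) = (6.881 × 10⁻²⁶)² / (2 × 9.109 × 10⁻³¹) = 2.599 × 10⁻²¹ J = 2.60 × 10⁻²¹ J.

KE = 2.60 × 10⁻²¹ J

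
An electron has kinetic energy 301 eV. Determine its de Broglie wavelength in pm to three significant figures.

λ = 70.7 pm

KE = 301 eV = 4.822 × 10⁻¹⁷ J.
p = √(2mKE) = √(2 × 9.109 × 10⁻³¹ × 4.822 × 10⁻¹⁷) = 9.373 × 10⁻²⁴ kg·m/s.
λ = h/p = 6.626 × 10⁻³⁴ / 9.373 × 10⁻²⁴ = 7.07 × 10⁻¹¹ m = 70.7 pm.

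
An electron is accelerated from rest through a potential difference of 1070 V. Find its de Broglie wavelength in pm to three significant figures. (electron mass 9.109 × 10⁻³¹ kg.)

KE = eV = 1.602 × 10⁻¹⁹ × 1070 = 1.714 × 10⁻¹⁶ J.
p = √(2mKE) = √(2 × 9.109 × 10⁻³¹ × 1.714 × 10⁻¹⁶) = 1.767 × 10⁻²³ kg·m/s.
λ = h/p = 6.626 × 10⁻³⁴ / 1.767 × 10⁻²³ = 3.75 × 10⁻¹¹ m = 37.5 pm.

λ = 37.5 pm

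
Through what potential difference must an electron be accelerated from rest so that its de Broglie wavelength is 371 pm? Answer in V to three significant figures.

p = h/λ = 6.626 × 10⁻³⁴ / 3.710 × 10⁻¹⁰ = 1.786 × 10⁻²⁴ kg·m/s.
KE = p²/(2m) = 1.751 × 10⁻¹⁸ J.
V = KE/e = 1.751 × 10⁻¹⁸ / (1.602 × 10⁻¹⁹) = 10.9 V.

V = 10.9 V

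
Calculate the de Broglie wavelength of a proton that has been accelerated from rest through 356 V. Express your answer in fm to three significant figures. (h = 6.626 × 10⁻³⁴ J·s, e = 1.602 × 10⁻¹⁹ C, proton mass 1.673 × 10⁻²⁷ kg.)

KE = eV = 1.602 × 10⁻¹⁹ × 356.0 = 5.703 × 10⁻¹⁷ J.
p = √(2mKE) = √(2 × 1.673 × 10⁻²⁷ × 5.703 × 10⁻¹⁷) = 4.368 × 10⁻²² kg·m/s.
λ = h/p = 6.626 × 10⁻³⁴ / 4.368 × 10⁻²² = 1.52 × 10⁻¹² m = 1520 fm.

λ = 1520 fm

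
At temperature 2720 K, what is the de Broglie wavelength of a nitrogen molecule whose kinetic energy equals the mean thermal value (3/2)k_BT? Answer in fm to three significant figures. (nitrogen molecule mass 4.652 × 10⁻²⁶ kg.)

KE = (3/2)k_BT = 1.5 × 1.381 × 10⁻²³ × 2720 = 5.634 × 10⁻²⁰ J.
p = √(2mKE) = √(2 × 4.652 × 10⁻²⁶ × 5.634 × 10⁻²⁰) = 7.240 × 10⁻²³ kg·m/s.
λ = h/p = 9.15 × 10⁻¹² m = 9150 fm.

λ = 9150 fm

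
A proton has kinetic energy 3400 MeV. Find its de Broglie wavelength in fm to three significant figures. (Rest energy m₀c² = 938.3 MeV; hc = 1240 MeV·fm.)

Total energy E = KE + m₀c² = 3400 + 938.3 = 4338.3 MeV.
(pc)² = E² − (m₀c²)² = (4338.3)² − (938.3)² = 1.794 × 10⁷ MeV², so pc = 4236 MeV.
λ = hc/(pc) = 1240 MeV·fm / 4236 MeV = 0.293 fm.

λ = 0.293 fm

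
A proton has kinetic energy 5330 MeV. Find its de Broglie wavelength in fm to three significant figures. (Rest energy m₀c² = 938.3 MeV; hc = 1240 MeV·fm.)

Total energy E = KE + m₀c² = 5330 + 938.3 = 6268.3 MeV.
(pc)² = E² − (m₀c²)² = (6268.3)² − (938.3)² = 3.841 × 10⁷ MeV², so pc = 6198 MeV.
λ = hc/(pc) = 1240 MeV·fm / 6198 MeV = 0.200 fm.

λ = 0.200 fm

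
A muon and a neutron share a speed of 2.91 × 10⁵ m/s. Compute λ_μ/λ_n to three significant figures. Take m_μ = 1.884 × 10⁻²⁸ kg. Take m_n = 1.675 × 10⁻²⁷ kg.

At fixed v, p = mv so λ = h/(mv) ∝ 1/m.
λ_μ/λ_n = m_n/m_μ = 1.675 × 10⁻²⁷/1.884 × 10⁻²⁸ = 8.89.

λ_μ/λ_n = 8.89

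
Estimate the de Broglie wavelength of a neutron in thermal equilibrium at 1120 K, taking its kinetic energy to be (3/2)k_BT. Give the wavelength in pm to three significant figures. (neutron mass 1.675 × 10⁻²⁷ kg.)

KE = (3/2)k_BT = 1.5 × 1.381 × 10⁻²³ × 1120 = 2.320 × 10⁻²⁰ J.
p = √(2mKE) = √(2 × 1.675 × 10⁻²⁷ × 2.320 × 10⁻²⁰) = 8.816 × 10⁻²⁴ kg·m/s.
λ = h/p = 7.52 × 10⁻¹¹ m = 75.2 pm.

λ = 75.2 pm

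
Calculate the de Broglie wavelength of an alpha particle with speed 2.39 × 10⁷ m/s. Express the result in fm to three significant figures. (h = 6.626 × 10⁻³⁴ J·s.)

λ = 4.17 fm

p = mv = 6.645 × 10⁻²⁷ × 2.39 × 10⁷ = 1.588 × 10⁻¹⁹ kg·m/s.
λ = h/p = 6.626 × 10⁻³⁴ / 1.588 × 10⁻¹⁹ = 4.17 × 10⁻¹⁵ m = 4.17 fm.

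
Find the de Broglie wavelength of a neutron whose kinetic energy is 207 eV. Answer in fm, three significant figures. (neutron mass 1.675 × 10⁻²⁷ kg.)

λ = 1990 fm

KE = 207 eV = 3.316 × 10⁻¹⁷ J.
p = √(2mKE) = √(2 × 1.675 × 10⁻²⁷ × 3.316 × 10⁻¹⁷) = 3.333 × 10⁻²² kg·m/s.
λ = h/p = 6.626 × 10⁻³⁴ / 3.333 × 10⁻²² = 1.99 × 10⁻¹² m = 1990 fm.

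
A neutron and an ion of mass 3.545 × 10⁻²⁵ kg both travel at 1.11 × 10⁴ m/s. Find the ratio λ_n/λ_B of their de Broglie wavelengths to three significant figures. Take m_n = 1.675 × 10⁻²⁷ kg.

λ_n/λ_B = 212

At fixed v, p = mv so λ = h/(mv) ∝ 1/m.
λ_n/λ_B = m_B/m_n = 3.545 × 10⁻²⁵/1.675 × 10⁻²⁷ = 212.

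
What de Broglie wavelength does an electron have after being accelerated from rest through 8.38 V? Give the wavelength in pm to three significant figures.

λ = 424 pm

KE = eV = 1.602 × 10⁻¹⁹ × 8.380 = 1.342 × 10⁻¹⁸ J.
p = √(2mKE) = √(2 × 9.109 × 10⁻³¹ × 1.342 × 10⁻¹⁸) = 1.564 × 10⁻²⁴ kg·m/s.
λ = h/p = 6.626 × 10⁻³⁴ / 1.564 × 10⁻²⁴ = 4.24 × 10⁻¹⁰ m = 424 pm.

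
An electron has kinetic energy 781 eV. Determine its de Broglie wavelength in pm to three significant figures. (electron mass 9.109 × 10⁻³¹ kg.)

λ = 43.9 pm

KE = 781 eV = 1.251 × 10⁻¹⁶ J.
p = √(2mKE) = √(2 × 9.109 × 10⁻³¹ × 1.251 × 10⁻¹⁶) = 1.510 × 10⁻²³ kg·m/s.
λ = h/p = 6.626 × 10⁻³⁴ / 1.510 × 10⁻²³ = 4.39 × 10⁻¹¹ m = 43.9 pm.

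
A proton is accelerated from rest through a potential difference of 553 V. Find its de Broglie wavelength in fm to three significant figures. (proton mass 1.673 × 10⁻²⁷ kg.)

λ = 1220 fm

KE = eV = 1.602 × 10⁻¹⁹ × 553.0 = 8.859 × 10⁻¹⁷ J.
p = √(2mKE) = √(2 × 1.673 × 10⁻²⁷ × 8.859 × 10⁻¹⁷) = 5.444 × 10⁻²² kg·m/s.
λ = h/p = 6.626 × 10⁻³⁴ / 5.444 × 10⁻²² = 1.22 × 10⁻¹² m = 1220 fm.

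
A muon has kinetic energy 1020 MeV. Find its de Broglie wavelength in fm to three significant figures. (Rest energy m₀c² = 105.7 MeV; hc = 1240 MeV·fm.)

Total energy E = KE + m₀c² = 1020 + 105.7 = 1125.7 MeV.
(pc)² = E² − (m₀c²)² = (1125.7)² − (105.7)² = 1.256 × 10⁶ MeV², so pc = 1121 MeV.
λ = hc/(pc) = 1240 MeV·fm / 1121 MeV = 1.11 fm.

λ = 1.11 fm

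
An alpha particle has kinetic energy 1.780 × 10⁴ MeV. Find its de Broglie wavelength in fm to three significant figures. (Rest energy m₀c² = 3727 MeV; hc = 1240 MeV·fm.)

λ = 0.0585 fm

Total energy E = KE + m₀c² = 1.780 × 10⁴ + 3727 = 21527 MeV.
(pc)² = E² − (m₀c²)² = (21527)² − (3727)² = 4.495 × 10⁸ MeV², so pc = 2.120 × 10⁴ MeV.
λ = hc/(pc) = 1240 MeV·fm / 2.120 × 10⁴ MeV = 0.0585 fm.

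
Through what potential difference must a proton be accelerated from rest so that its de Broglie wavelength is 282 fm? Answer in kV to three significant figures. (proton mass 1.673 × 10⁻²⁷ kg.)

V = 10.3 kV

p = h/λ = 6.626 × 10⁻³⁴ / 2.820 × 10⁻¹³ = 2.350 × 10⁻²¹ kg·m/s.
KE = p²/(2m) = 1.650 × 10⁻¹⁵ J.
V = KE/e = 1.650 × 10⁻¹⁵ / (1.602 × 10⁻¹⁹) = 10.3 kV.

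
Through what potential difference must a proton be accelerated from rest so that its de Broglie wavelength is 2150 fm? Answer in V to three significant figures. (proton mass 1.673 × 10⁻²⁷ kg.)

V = 177 V

p = h/λ = 6.626 × 10⁻³⁴ / 2.150 × 10⁻¹² = 3.082 × 10⁻²² kg·m/s.
KE = p²/(2m) = 2.839 × 10⁻¹⁷ J.
V = KE/e = 2.839 × 10⁻¹⁷ / (1.602 × 10⁻¹⁹) = 177 V.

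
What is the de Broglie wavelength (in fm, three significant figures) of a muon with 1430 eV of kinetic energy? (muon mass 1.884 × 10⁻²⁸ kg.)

λ = 2260 fm

KE = 1430 eV = 2.291 × 10⁻¹⁶ J.
p = √(2mKE) = √(2 × 1.884 × 10⁻²⁸ × 2.291 × 10⁻¹⁶) = 2.938 × 10⁻²² kg·m/s.
λ = h/p = 6.626 × 10⁻³⁴ / 2.938 × 10⁻²² = 2.26 × 10⁻¹² m = 2260 fm.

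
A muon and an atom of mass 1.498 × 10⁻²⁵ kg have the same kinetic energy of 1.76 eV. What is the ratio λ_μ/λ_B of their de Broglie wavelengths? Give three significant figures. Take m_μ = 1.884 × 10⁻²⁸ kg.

At fixed KE, p = √(2mKE) so λ = h/p ∝ 1/√m.
λ_μ/λ_B = √(m_B/m_μ) = √(1.498 × 10⁻²⁵/1.884 × 10⁻²⁸) = √(795.1) = 28.2.

λ_μ/λ_B = 28.2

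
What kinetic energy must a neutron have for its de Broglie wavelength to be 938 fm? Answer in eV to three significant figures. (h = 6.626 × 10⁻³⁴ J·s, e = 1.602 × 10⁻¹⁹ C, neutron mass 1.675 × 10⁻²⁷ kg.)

KE = 930 eV

p = h/λ = 6.626 × 10⁻³⁴ / 9.380 × 10⁻¹³ = 7.064 × 10⁻²² kg·m/s.
KE = p²/(2m) = (7.064 × 10⁻²²)² / (2 × 1.675 × 10⁻²⁷) = 1.490 × 10⁻¹⁶ J = 930 eV.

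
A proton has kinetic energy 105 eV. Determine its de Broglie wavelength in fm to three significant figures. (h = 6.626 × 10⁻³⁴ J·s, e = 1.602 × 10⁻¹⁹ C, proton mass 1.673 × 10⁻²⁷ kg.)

λ = 2790 fm

KE = 105 eV = 1.682 × 10⁻¹⁷ J.
p = √(2mKE) = √(2 × 1.673 × 10⁻²⁷ × 1.682 × 10⁻¹⁷) = 2.372 × 10⁻²² kg·m/s.
λ = h/p = 6.626 × 10⁻³⁴ / 2.372 × 10⁻²² = 2.79 × 10⁻¹² m = 2790 fm.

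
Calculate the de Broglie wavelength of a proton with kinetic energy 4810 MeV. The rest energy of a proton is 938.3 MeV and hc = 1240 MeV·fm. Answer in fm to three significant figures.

λ = 0.219 fm

Total energy E = KE + m₀c² = 4810 + 938.3 = 5748.3 MeV.
(pc)² = E² − (m₀c²)² = (5748.3)² − (938.3)² = 3.216 × 10⁷ MeV², so pc = 5671 MeV.
λ = hc/(pc) = 1240 MeV·fm / 5671 MeV = 0.219 fm.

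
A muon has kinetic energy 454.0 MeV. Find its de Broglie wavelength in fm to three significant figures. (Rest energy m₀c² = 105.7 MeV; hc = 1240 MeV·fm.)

λ = 2.26 fm

Total energy E = KE + m₀c² = 454.0 + 105.7 = 559.7 MeV.
(pc)² = E² − (m₀c²)² = (559.7)² − (105.7)² = 3.021 × 10⁵ MeV², so pc = 549.6 MeV.
λ = hc/(pc) = 1240 MeV·fm / 549.6 MeV = 2.26 fm.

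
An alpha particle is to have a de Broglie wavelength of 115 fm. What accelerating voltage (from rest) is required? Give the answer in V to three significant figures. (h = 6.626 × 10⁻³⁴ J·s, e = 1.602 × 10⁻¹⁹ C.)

p = h/λ = 6.626 × 10⁻³⁴ / 1.150 × 10⁻¹³ = 5.762 × 10⁻²¹ kg·m/s.
KE = p²/(2m) = 2.498 × 10⁻¹⁵ J.
V = KE/2e = 2.498 × 10⁻¹⁵ / (2 × 1.602 × 10⁻¹⁹) = 7800 V.

V = 7800 V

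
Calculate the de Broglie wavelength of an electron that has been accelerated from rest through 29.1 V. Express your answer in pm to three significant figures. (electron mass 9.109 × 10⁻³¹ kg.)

λ = 227 pm

KE = eV = 1.602 × 10⁻¹⁹ × 29.10 = 4.662 × 10⁻¹⁸ J.
p = √(2mKE) = √(2 × 9.109 × 10⁻³¹ × 4.662 × 10⁻¹⁸) = 2.914 × 10⁻²⁴ kg·m/s.
λ = h/p = 6.626 × 10⁻³⁴ / 2.914 × 10⁻²⁴ = 2.27 × 10⁻¹⁰ m = 227 pm.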